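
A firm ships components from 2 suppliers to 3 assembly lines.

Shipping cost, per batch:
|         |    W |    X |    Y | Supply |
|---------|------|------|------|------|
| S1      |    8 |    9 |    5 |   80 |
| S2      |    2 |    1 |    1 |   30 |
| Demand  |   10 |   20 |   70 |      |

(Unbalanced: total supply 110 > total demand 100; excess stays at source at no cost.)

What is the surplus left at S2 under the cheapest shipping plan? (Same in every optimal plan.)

0

An optimal plan:
  S1 to Y: 70 × 5 = 350
  S2 to W: 10 × 2 = 20
  S2 to X: 20 × 1 = 20
Total cost = 390.
S2 ships 30 of its 30, leaving 0.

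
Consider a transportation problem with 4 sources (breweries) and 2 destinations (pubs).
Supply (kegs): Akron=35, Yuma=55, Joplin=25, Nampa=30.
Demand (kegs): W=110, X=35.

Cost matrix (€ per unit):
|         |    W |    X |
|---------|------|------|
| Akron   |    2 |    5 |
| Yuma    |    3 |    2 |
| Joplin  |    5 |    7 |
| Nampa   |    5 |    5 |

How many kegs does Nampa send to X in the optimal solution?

Optimal shipments:
  Akron->W: 35 × €2 = €70
  Yuma->W: 20 × €3 = €60
  Yuma->X: 35 × €2 = €70
  Joplin->W: 25 × €5 = €125
  Nampa->W: 30 × €5 = €150
Total cost = €475.
The route Nampa→X is not used.

0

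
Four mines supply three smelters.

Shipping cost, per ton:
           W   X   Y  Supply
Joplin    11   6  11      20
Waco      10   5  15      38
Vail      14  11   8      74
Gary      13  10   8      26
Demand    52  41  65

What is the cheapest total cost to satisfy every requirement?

1379

Optimal allocation:
  Joplin->X: 20 tons
  Waco->W: 17 tons
  Waco->X: 21 tons
  Vail->W: 9 tons
  Vail->Y: 65 tons
  Gary->W: 26 tons
Total cost = 1379.
(Supply check: Joplin ships 20; Waco ships 38; Vail ships 74; Gary ships 26.)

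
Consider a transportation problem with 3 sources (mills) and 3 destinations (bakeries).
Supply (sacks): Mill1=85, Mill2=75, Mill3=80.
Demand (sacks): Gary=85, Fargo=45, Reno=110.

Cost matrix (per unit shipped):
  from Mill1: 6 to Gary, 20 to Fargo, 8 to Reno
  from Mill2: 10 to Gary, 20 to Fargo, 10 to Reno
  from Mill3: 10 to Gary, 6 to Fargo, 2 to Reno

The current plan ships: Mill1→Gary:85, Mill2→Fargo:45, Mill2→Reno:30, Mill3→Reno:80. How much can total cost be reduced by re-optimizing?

270

Current plan cost = 85·6 + 45·20 + 30·10 + 80·2 = 1870.
Optimal plan:
  Mill1–Gary: 85 sacks
  Mill2–Reno: 75 sacks
  Mill3–Fargo: 45 sacks
  Mill3–Reno: 35 sacks
Optimal cost = 1600.
Saving = 1870 − 1600 = 270.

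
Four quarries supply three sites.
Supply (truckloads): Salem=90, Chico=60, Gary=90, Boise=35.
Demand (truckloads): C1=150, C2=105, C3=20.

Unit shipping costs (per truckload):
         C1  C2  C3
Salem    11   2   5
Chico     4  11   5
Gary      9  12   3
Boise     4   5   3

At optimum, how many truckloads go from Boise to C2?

Solving gives:
  Salem->C2: 90 × 2 = 180
  Chico->C1: 60 × 4 = 240
  Gary->C1: 70 × 9 = 630
  Gary->C3: 20 × 3 = 60
  Boise->C1: 20 × 4 = 80
  Boise->C2: 15 × 5 = 75
Total cost = 1265.
So Boise→C2 carries 15 truckloads.

15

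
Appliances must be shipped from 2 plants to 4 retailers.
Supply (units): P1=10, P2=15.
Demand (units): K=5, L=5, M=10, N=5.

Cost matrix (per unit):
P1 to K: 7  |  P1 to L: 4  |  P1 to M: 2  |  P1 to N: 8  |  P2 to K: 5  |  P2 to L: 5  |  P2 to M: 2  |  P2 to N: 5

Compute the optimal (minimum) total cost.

One minimum-cost allocation:
  P1–L: 5 × 4 = 20
  P1–M: 5 × 2 = 10
  P2–K: 5 × 5 = 25
  P2–M: 5 × 2 = 10
  P2–N: 5 × 5 = 25
Total = 20 + 10 + 25 + 10 + 25 = 90.

90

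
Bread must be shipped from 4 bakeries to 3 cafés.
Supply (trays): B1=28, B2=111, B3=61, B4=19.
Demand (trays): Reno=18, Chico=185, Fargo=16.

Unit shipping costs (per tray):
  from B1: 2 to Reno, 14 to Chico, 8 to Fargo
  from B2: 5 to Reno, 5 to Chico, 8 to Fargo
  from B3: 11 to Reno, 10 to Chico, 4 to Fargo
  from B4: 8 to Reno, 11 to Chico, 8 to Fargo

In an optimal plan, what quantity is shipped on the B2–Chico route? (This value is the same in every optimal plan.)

Solving gives:
  B1–Reno: 18 × 2 = 36
  B1–Chico: 10 × 14 = 140
  B2–Chico: 111 × 5 = 555
  B3–Chico: 45 × 10 = 450
  B3–Fargo: 16 × 4 = 64
  B4–Chico: 19 × 11 = 209
Total cost = 1454.
So B2→Chico carries 111 trays.

111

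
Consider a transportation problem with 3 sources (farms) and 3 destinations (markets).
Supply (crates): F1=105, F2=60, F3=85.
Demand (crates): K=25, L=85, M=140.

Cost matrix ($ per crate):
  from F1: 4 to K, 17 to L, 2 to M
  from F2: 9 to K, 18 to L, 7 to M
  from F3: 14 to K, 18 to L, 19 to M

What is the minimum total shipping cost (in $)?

Optimal allocation:
  F1 to M: 105 × $2 = $210
  F2 to K: 25 × $9 = $225
  F2 to M: 35 × $7 = $245
  F3 to L: 85 × $18 = $1530
Total = 210 + 225 + 245 + 1530 = $2210.
(Supply check: F1 ships 105; F2 ships 60; F3 ships 85.)

2210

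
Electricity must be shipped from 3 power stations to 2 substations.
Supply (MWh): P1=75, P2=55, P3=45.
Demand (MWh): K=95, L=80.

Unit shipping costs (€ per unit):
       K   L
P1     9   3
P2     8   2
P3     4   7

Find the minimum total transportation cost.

Optimal allocation:
  P1 to K: 50 MWh
  P1 to L: 25 MWh
  P2 to L: 55 MWh
  P3 to K: 45 MWh
Total cost = €815.
(Supply check: P1 ships 75; P2 ships 55; P3 ships 45.)

815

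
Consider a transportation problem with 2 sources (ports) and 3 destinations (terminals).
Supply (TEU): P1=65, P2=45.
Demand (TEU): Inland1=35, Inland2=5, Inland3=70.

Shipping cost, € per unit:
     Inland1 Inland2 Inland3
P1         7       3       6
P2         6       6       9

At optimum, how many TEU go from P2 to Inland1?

35

The minimum-cost plan:
  P1–Inland2: 5 × €3 = €15
  P1–Inland3: 60 × €6 = €360
  P2–Inland1: 35 × €6 = €210
  P2–Inland3: 10 × €9 = €90
Total cost = €675.
So P2→Inland1 carries 35 TEU.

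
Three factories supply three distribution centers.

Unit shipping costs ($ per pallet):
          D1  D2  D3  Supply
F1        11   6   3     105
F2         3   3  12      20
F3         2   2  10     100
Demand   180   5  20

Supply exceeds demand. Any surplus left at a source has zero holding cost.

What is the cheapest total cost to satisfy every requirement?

1010

Optimal allocation:
  F1 to D1: 60 pallets
  F1 to D2: 5 pallets
  F1 to D3: 20 pallets
  F2 to D1: 20 pallets
  F3 to D1: 100 pallets
Total cost = $1010.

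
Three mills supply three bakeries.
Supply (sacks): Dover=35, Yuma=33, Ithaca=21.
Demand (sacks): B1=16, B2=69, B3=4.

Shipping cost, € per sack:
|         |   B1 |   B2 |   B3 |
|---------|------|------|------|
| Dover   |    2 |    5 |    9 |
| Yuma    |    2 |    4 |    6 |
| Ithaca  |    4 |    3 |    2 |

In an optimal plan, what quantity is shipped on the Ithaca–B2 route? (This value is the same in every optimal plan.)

Optimal shipments:
  Dover–B1: 16 sacks
  Dover–B2: 19 sacks
  Yuma–B2: 33 sacks
  Ithaca–B2: 17 sacks
  Ithaca–B3: 4 sacks
Total cost = €318.
So Ithaca→B2 carries 17 sacks.

17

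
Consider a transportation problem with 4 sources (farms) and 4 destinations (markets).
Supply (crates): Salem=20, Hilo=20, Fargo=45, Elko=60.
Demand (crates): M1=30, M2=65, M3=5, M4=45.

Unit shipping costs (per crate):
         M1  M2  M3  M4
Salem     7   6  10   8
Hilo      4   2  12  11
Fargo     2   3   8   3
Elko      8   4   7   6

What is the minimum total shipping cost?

One minimum-cost allocation:
  Salem–M4: 20 × 8 = 160
  Hilo–M2: 20 × 2 = 40
  Fargo–M1: 30 × 2 = 60
  Fargo–M4: 15 × 3 = 45
  Elko–M2: 45 × 4 = 180
  Elko–M3: 5 × 7 = 35
  Elko–M4: 10 × 6 = 60
Total = 160 + 40 + 60 + 45 + 180 + 35 + 60 = 580.

580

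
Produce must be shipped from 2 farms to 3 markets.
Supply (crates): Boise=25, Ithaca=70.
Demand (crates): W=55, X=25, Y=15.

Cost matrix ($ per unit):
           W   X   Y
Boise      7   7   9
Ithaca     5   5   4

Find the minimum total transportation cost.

An optimal shipping plan:
  Boise–W: 25 × $7 = $175
  Ithaca–W: 30 × $5 = $150
  Ithaca–X: 25 × $5 = $125
  Ithaca–Y: 15 × $4 = $60
Total = 175 + 150 + 125 + 60 = $510.

510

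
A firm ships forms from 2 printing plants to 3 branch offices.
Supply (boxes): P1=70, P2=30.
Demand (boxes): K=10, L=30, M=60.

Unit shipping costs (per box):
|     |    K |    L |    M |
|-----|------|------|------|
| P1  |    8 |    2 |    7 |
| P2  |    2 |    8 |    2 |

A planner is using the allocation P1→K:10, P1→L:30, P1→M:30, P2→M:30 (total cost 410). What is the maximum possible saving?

10

Current plan cost = 10·8 + 30·2 + 30·7 + 30·2 = 410.
Optimal plan:
  P1–L: 30 × 2 = 60
  P1–M: 40 × 7 = 280
  P2–K: 10 × 2 = 20
  P2–M: 20 × 2 = 40
Optimal cost = 400.
Saving = 410 − 400 = 10.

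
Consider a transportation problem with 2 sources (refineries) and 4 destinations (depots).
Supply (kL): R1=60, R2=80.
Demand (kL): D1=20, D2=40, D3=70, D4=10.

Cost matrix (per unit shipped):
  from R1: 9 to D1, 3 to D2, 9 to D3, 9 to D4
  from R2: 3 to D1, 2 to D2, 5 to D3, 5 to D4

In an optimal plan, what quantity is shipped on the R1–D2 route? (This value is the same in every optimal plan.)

The minimum-cost plan:
  R1->D2: 40 × 3 = 120
  R1->D3: 10 × 9 = 90
  R1->D4: 10 × 9 = 90
  R2->D1: 20 × 3 = 60
  R2->D3: 60 × 5 = 300
Total cost = 660.
So R1→D2 carries 40 kL.

40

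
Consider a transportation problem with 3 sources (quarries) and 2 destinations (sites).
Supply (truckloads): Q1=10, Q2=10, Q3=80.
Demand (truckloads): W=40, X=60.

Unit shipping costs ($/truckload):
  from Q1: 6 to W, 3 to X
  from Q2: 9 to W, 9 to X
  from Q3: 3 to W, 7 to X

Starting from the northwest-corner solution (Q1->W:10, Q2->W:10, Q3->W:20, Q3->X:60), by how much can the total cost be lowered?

110

Current plan cost = 10·6 + 10·9 + 20·3 + 60·7 = $630.
Optimal plan:
  Q1->X: 10 × $3 = $30
  Q2->X: 10 × $9 = $90
  Q3->W: 40 × $3 = $120
  Q3->X: 40 × $7 = $280
Optimal cost = $520.
Saving = 630 − 520 = $110.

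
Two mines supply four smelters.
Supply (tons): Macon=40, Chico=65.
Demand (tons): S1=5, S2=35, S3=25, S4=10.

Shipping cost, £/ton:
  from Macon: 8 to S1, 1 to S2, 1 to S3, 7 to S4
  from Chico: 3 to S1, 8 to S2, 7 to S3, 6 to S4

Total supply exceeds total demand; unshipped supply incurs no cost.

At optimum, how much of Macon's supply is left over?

0

Minimum-cost shipments:
  Macon to S2: 35 tons
  Macon to S3: 5 tons
  Chico to S1: 5 tons
  Chico to S3: 20 tons
  Chico to S4: 10 tons
Total cost = £255.
Macon ships 40 of its 40, leaving 0.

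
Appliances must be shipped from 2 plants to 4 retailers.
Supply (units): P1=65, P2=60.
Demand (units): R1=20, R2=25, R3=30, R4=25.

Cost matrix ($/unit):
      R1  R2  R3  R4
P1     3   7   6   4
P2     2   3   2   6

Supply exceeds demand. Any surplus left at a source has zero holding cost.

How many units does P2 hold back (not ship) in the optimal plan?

0

An optimal plan:
  P1->R1: 15 × $3 = $45
  P1->R4: 25 × $4 = $100
  P2->R1: 5 × $2 = $10
  P2->R2: 25 × $3 = $75
  P2->R3: 30 × $2 = $60
Total cost = $290.
P2 ships 60 of its 60, leaving 0.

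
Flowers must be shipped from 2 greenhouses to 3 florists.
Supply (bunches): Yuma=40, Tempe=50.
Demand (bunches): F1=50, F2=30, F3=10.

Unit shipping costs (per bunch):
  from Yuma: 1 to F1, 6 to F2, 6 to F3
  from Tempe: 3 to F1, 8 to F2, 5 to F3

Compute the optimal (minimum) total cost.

Optimal allocation:
  Yuma–F1: 10 × 1 = 10
  Yuma–F2: 30 × 6 = 180
  Tempe–F1: 40 × 3 = 120
  Tempe–F3: 10 × 5 = 50
Total = 10 + 180 + 120 + 50 = 360.
(Supply check: Yuma ships 40; Tempe ships 50.)

360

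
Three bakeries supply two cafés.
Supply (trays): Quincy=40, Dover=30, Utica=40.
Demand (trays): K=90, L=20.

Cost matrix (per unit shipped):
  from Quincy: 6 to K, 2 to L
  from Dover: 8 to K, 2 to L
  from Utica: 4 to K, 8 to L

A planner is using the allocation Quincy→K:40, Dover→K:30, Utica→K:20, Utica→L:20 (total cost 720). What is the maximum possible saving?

200

Current plan cost = 40·6 + 30·8 + 20·4 + 20·8 = 720.
Optimal plan:
  Quincy→K: 40 × 6 = 240
  Dover→K: 10 × 8 = 80
  Dover→L: 20 × 2 = 40
  Utica→K: 40 × 4 = 160
Optimal cost = 520.
Saving = 720 − 520 = 200.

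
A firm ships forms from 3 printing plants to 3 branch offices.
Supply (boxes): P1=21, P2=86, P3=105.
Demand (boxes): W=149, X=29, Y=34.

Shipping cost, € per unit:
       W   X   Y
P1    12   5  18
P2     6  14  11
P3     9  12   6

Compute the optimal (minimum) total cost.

Optimal allocation:
  P1→X: 21 × €5 = €105
  P2→W: 86 × €6 = €516
  P3→W: 63 × €9 = €567
  P3→X: 8 × €12 = €96
  P3→Y: 34 × €6 = €204
Total = 105 + 516 + 567 + 96 + 204 = €1488.
(Supply check: P1 ships 21; P2 ships 86; P3 ships 105.)

1488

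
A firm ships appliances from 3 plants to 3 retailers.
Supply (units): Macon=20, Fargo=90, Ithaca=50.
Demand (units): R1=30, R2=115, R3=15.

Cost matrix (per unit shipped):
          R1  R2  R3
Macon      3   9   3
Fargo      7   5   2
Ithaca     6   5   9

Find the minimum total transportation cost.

725

One minimum-cost allocation:
  Macon to R1: 20 × 3 = 60
  Fargo to R2: 75 × 5 = 375
  Fargo to R3: 15 × 2 = 30
  Ithaca to R1: 10 × 6 = 60
  Ithaca to R2: 40 × 5 = 200
Total = 60 + 375 + 30 + 60 + 200 = 725.
(Supply check: Macon ships 20; Fargo ships 90; Ithaca ships 50.)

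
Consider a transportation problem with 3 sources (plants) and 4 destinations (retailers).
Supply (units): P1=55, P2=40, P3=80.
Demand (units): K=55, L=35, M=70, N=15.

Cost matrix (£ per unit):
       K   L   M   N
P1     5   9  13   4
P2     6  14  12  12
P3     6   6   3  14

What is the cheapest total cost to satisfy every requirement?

870

A cheapest plan:
  P1->K: 15 units
  P1->L: 25 units
  P1->N: 15 units
  P2->K: 40 units
  P3->L: 10 units
  P3->M: 70 units
Total cost = £870.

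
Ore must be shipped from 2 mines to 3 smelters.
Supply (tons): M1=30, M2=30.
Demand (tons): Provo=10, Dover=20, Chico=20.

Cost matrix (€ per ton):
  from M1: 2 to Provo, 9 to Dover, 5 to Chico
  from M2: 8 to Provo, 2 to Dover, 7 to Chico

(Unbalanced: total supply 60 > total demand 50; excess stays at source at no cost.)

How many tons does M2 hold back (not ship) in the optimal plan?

10

An optimal plan:
  M1→Provo: 10 × €2 = €20
  M1→Chico: 20 × €5 = €100
  M2→Dover: 20 × €2 = €40
Total cost = €160.
M2 ships 20 of its 30, leaving 10.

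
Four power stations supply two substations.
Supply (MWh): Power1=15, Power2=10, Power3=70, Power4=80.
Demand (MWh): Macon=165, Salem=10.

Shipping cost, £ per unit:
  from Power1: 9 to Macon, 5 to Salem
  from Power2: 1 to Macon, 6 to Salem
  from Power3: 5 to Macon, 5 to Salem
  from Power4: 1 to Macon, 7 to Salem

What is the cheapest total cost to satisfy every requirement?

535

One minimum-cost allocation:
  Power1–Macon: 5 × £9 = £45
  Power1–Salem: 10 × £5 = £50
  Power2–Macon: 10 × £1 = £10
  Power3–Macon: 70 × £5 = £350
  Power4–Macon: 80 × £1 = £80
Total = 45 + 50 + 10 + 350 + 80 = £535.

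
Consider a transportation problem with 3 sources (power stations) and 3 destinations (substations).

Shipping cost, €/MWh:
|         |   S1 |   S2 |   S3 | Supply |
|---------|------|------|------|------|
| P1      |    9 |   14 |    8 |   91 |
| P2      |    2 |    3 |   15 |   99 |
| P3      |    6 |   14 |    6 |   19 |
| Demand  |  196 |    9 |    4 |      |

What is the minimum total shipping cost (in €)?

1136

One minimum-cost allocation:
  P1->S1: 87 × €9 = €783
  P1->S3: 4 × €8 = €32
  P2->S1: 90 × €2 = €180
  P2->S2: 9 × €3 = €27
  P3->S1: 19 × €6 = €114
Total = 783 + 32 + 180 + 27 + 114 = €1136.
(Supply check: P1 ships 91; P2 ships 99; P3 ships 19.)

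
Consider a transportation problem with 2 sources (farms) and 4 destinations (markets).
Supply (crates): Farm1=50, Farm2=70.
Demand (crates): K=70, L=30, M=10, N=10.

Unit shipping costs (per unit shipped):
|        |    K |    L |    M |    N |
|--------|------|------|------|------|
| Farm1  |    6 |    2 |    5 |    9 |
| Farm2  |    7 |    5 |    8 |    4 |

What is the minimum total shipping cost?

Optimal allocation:
  Farm1–K: 10 × 6 = 60
  Farm1–L: 30 × 2 = 60
  Farm1–M: 10 × 5 = 50
  Farm2–K: 60 × 7 = 420
  Farm2–N: 10 × 4 = 40
Total = 60 + 60 + 50 + 420 + 40 = 630.
(Supply check: Farm1 ships 50; Farm2 ships 70.)

630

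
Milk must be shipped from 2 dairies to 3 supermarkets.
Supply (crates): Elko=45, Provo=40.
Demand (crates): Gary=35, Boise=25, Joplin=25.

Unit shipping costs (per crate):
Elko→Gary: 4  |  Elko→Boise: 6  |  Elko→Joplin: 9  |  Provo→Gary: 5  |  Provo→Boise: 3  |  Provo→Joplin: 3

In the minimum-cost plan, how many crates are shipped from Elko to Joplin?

Solving gives:
  Elko->Gary: 35 crates
  Elko->Boise: 10 crates
  Provo->Boise: 15 crates
  Provo->Joplin: 25 crates
Total cost = 320.
The route Elko→Joplin is not used.

0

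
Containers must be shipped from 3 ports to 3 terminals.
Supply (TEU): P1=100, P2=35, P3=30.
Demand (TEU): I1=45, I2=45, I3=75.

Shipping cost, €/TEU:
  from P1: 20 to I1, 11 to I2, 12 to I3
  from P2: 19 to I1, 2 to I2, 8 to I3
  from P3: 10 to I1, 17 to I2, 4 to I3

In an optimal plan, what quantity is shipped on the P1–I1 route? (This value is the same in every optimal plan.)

15

Optimal shipments:
  P1–I1: 15 × €20 = €300
  P1–I2: 10 × €11 = €110
  P1–I3: 75 × €12 = €900
  P2–I2: 35 × €2 = €70
  P3–I1: 30 × €10 = €300
Total cost = €1680.
So P1→I1 carries 15 TEU.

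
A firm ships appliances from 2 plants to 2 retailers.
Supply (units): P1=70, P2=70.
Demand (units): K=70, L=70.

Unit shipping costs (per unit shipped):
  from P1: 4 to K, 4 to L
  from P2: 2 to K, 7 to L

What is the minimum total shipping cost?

A cheapest plan:
  P1–L: 70 × 4 = 280
  P2–K: 70 × 2 = 140
Total = 280 + 140 = 420.
(Supply check: P1 ships 70; P2 ships 70.)

420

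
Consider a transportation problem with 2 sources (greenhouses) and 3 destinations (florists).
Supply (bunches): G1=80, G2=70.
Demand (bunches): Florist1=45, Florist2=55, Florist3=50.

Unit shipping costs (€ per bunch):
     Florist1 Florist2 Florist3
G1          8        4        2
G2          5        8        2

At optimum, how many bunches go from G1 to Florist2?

The minimum-cost plan:
  G1->Florist2: 55 × €4 = €220
  G1->Florist3: 25 × €2 = €50
  G2->Florist1: 45 × €5 = €225
  G2->Florist3: 25 × €2 = €50
Total cost = €545.
So G1→Florist2 carries 55 bunches.

55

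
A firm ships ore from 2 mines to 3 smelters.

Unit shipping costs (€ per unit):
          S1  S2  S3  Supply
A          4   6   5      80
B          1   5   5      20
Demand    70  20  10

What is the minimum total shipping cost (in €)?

390

A cheapest plan:
  A–S1: 50 × €4 = €200
  A–S2: 20 × €6 = €120
  A–S3: 10 × €5 = €50
  B–S1: 20 × €1 = €20
Total = 200 + 120 + 50 + 20 = €390.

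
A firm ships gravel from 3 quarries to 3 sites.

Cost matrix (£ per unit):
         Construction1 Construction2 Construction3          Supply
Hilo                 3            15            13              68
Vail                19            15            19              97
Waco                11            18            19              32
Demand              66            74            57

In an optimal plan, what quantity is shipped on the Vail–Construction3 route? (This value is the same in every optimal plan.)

Optimal shipments:
  Hilo→Construction1: 66 × £3 = £198
  Hilo→Construction3: 2 × £13 = £26
  Vail→Construction2: 74 × £15 = £1110
  Vail→Construction3: 23 × £19 = £437
  Waco→Construction3: 32 × £19 = £608
Total cost = £2379.
So Vail→Construction3 carries 23 truckloads.

23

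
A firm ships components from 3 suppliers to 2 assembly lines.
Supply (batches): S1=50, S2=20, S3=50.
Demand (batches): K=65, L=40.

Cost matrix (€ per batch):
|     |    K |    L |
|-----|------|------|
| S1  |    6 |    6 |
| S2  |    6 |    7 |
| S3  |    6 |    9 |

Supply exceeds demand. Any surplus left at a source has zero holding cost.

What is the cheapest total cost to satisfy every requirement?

630

One minimum-cost allocation:
  S1→L: 40 × €6 = €240
  S2→K: 15 × €6 = €90
  S3→K: 50 × €6 = €300
Total = 240 + 90 + 300 = €630.
(Supply check: S1 ships 40; S2 ships 15; S3 ships 50.)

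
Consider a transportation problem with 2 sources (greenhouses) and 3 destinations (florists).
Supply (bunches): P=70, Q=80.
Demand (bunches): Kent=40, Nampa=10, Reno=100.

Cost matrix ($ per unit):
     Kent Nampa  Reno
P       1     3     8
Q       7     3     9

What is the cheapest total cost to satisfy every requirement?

940

A cheapest plan:
  P to Kent: 40 × $1 = $40
  P to Reno: 30 × $8 = $240
  Q to Nampa: 10 × $3 = $30
  Q to Reno: 70 × $9 = $630
Total = 40 + 240 + 30 + 630 = $940.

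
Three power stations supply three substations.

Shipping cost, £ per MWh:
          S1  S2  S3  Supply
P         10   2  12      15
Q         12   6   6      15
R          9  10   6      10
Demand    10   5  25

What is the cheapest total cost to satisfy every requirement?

An optimal shipping plan:
  P→S1: 10 × £10 = £100
  P→S2: 5 × £2 = £10
  Q→S3: 15 × £6 = £90
  R→S3: 10 × £6 = £60
Total = 100 + 10 + 90 + 60 = £260.
(Supply check: P ships 15; Q ships 15; R ships 10.)

260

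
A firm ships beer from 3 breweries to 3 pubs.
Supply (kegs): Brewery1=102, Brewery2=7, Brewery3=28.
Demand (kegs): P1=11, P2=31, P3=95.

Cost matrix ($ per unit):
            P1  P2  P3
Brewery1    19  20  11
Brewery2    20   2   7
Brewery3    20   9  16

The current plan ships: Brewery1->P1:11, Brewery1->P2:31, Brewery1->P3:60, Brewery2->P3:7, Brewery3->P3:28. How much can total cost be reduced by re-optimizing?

Current plan cost = 11·19 + 31·20 + 60·11 + 7·7 + 28·16 = $1986.
Optimal plan:
  Brewery1–P1: 7 × $19 = $133
  Brewery1–P3: 95 × $11 = $1045
  Brewery2–P2: 7 × $2 = $14
  Brewery3–P1: 4 × $20 = $80
  Brewery3–P2: 24 × $9 = $216
Optimal cost = $1488.
Saving = 1986 − 1488 = $498.

498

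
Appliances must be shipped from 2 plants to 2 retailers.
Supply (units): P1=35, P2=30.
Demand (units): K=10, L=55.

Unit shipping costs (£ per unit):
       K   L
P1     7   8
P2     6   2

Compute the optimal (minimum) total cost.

330

An optimal shipping plan:
  P1->K: 10 × £7 = £70
  P1->L: 25 × £8 = £200
  P2->L: 30 × £2 = £60
Total = 70 + 200 + 60 = £330.
(Supply check: P1 ships 35; P2 ships 30.)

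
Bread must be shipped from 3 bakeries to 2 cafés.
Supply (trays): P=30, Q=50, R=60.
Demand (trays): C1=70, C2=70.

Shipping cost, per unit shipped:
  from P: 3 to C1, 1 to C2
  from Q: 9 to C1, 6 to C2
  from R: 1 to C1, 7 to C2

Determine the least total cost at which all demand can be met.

410

One minimum-cost allocation:
  P→C1: 10 × 3 = 30
  P→C2: 20 × 1 = 20
  Q→C2: 50 × 6 = 300
  R→C1: 60 × 1 = 60
Total = 30 + 20 + 300 + 60 = 410.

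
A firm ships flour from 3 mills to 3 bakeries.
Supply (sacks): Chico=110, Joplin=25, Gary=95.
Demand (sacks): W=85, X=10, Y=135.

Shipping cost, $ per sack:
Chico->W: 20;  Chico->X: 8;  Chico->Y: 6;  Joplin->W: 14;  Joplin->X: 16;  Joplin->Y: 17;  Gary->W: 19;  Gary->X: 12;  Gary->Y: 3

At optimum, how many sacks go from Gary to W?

Optimal shipments:
  Chico→W: 60 × $20 = $1200
  Chico→X: 10 × $8 = $80
  Chico→Y: 40 × $6 = $240
  Joplin→W: 25 × $14 = $350
  Gary→Y: 95 × $3 = $285
Total cost = $2155.
The route Gary→W is not used.

0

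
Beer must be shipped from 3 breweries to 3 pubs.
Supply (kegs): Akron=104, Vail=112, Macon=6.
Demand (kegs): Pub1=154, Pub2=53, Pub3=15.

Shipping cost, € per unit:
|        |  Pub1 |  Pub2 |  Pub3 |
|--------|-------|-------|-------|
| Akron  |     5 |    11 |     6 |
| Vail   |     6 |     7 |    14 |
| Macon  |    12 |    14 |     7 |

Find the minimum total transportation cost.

A cheapest plan:
  Akron–Pub1: 95 × €5 = €475
  Akron–Pub3: 9 × €6 = €54
  Vail–Pub1: 59 × €6 = €354
  Vail–Pub2: 53 × €7 = €371
  Macon–Pub3: 6 × €7 = €42
Total = 475 + 54 + 354 + 371 + 42 = €1296.

1296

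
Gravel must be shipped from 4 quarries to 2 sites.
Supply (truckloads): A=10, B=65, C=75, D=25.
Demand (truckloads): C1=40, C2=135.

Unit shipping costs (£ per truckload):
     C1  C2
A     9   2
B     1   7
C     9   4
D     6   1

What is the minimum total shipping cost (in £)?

Optimal allocation:
  A→C2: 10 truckloads
  B→C1: 40 truckloads
  B→C2: 25 truckloads
  C→C2: 75 truckloads
  D→C2: 25 truckloads
Total cost = £560.

560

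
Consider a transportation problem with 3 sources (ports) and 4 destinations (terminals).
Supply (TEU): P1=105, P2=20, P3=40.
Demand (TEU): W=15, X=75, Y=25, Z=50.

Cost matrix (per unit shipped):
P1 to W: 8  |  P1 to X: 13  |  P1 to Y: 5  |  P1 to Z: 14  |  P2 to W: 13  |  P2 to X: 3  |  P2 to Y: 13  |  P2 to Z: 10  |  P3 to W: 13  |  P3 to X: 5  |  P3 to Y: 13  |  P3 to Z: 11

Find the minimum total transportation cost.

1400

An optimal shipping plan:
  P1→W: 15 TEU
  P1→X: 15 TEU
  P1→Y: 25 TEU
  P1→Z: 50 TEU
  P2→X: 20 TEU
  P3→X: 40 TEU
Total cost = 1400.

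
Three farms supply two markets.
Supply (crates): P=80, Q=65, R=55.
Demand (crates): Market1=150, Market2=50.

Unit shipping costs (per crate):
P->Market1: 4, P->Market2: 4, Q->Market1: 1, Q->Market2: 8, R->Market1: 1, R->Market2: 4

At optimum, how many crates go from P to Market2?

50

The minimum-cost plan:
  P to Market1: 30 × 4 = 120
  P to Market2: 50 × 4 = 200
  Q to Market1: 65 × 1 = 65
  R to Market1: 55 × 1 = 55
Total cost = 440.
So P→Market2 carries 50 crates.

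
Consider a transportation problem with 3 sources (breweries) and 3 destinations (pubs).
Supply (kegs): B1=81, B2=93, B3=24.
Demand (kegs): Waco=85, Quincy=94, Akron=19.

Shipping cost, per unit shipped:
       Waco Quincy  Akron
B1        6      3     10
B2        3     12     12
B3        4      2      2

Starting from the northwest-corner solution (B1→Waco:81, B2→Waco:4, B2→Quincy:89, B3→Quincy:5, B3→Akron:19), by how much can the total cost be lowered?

972

Current plan cost = 81·6 + 4·3 + 89·12 + 5·2 + 19·2 = 1614.
Optimal plan:
  B1→Quincy: 81 kegs
  B2→Waco: 85 kegs
  B2→Quincy: 8 kegs
  B3→Quincy: 5 kegs
  B3→Akron: 19 kegs
Optimal cost = 642.
Saving = 1614 − 642 = 972.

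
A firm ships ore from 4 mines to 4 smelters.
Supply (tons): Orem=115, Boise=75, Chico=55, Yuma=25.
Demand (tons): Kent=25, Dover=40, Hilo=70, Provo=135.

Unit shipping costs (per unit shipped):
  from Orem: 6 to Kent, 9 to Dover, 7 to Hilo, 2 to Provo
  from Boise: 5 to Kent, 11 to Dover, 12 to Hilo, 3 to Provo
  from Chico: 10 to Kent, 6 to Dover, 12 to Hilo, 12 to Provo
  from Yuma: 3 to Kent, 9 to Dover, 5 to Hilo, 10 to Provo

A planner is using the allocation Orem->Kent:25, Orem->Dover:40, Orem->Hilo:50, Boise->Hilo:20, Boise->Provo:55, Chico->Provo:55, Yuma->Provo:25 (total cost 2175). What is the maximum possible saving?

Current plan cost = 25·6 + 40·9 + 50·7 + 20·12 + 55·3 + 55·12 + 25·10 = 2175.
Optimal plan:
  Orem->Hilo: 30 × 7 = 210
  Orem->Provo: 85 × 2 = 170
  Boise->Kent: 25 × 5 = 125
  Boise->Provo: 50 × 3 = 150
  Chico->Dover: 40 × 6 = 240
  Chico->Hilo: 15 × 12 = 180
  Yuma->Hilo: 25 × 5 = 125
Optimal cost = 1200.
Saving = 2175 − 1200 = 975.

975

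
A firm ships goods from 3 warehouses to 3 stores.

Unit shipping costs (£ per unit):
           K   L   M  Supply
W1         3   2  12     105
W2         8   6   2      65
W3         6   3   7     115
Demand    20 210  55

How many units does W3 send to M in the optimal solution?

0

The minimum-cost plan:
  W1 to K: 20 × £3 = £60
  W1 to L: 85 × £2 = £170
  W2 to L: 10 × £6 = £60
  W2 to M: 55 × £2 = £110
  W3 to L: 115 × £3 = £345
Total cost = £745.
The route W3→M is not used.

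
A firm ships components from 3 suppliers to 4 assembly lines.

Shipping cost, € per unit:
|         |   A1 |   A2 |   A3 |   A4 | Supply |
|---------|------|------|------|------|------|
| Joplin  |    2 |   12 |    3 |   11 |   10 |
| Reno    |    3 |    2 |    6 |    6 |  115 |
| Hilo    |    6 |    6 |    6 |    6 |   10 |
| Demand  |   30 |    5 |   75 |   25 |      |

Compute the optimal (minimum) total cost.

An optimal shipping plan:
  Joplin->A3: 10 × €3 = €30
  Reno->A1: 30 × €3 = €90
  Reno->A2: 5 × €2 = €10
  Reno->A3: 55 × €6 = €330
  Reno->A4: 25 × €6 = €150
  Hilo->A3: 10 × €6 = €60
Total = 30 + 90 + 10 + 330 + 150 + 60 = €670.

670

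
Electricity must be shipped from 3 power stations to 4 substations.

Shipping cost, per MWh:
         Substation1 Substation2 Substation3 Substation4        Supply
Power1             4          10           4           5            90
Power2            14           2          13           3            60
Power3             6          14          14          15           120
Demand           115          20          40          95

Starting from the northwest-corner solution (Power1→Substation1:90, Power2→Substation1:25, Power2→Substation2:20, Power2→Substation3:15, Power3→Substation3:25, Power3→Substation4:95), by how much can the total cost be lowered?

1385

Current plan cost = 90·4 + 25·14 + 20·2 + 15·13 + 25·14 + 95·15 = 2720.
Optimal plan:
  Power1 to Substation3: 35 × 4 = 140
  Power1 to Substation4: 55 × 5 = 275
  Power2 to Substation2: 20 × 2 = 40
  Power2 to Substation4: 40 × 3 = 120
  Power3 to Substation1: 115 × 6 = 690
  Power3 to Substation3: 5 × 14 = 70
Optimal cost = 1335.
Saving = 2720 − 1335 = 1385.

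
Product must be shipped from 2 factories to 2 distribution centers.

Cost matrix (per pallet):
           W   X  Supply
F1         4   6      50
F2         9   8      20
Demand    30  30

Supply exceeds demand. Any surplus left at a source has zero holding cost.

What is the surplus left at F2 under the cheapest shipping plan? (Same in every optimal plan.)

Minimum-cost shipments:
  F1->W: 30 × 4 = 120
  F1->X: 20 × 6 = 120
  F2->X: 10 × 8 = 80
Total cost = 320.
F2 ships 10 of its 20, leaving 10.

10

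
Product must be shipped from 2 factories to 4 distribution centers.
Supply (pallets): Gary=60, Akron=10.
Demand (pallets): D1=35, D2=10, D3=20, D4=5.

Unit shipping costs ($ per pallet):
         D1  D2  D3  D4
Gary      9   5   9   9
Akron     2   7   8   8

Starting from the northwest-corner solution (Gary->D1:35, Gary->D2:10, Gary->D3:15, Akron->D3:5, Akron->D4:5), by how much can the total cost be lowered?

60

Current plan cost = 35·9 + 10·5 + 15·9 + 5·8 + 5·8 = $580.
Optimal plan:
  Gary→D1: 25 × $9 = $225
  Gary→D2: 10 × $5 = $50
  Gary→D3: 20 × $9 = $180
  Gary→D4: 5 × $9 = $45
  Akron→D1: 10 × $2 = $20
Optimal cost = $520.
Saving = 580 − 520 = $60.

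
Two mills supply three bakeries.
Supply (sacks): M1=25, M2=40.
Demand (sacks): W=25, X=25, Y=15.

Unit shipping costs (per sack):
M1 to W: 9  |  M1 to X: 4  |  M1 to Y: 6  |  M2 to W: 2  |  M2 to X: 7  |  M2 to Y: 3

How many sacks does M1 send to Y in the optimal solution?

0

Solving gives:
  M1 to X: 25 × 4 = 100
  M2 to W: 25 × 2 = 50
  M2 to Y: 15 × 3 = 45
Total cost = 195.
The route M1→Y is not used.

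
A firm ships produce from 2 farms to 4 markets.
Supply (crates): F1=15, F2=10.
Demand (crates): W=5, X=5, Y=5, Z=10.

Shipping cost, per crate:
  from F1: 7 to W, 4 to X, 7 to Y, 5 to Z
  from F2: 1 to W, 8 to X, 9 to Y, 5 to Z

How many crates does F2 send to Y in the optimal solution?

Optimal shipments:
  F1 to X: 5 crates
  F1 to Y: 5 crates
  F1 to Z: 5 crates
  F2 to W: 5 crates
  F2 to Z: 5 crates
Total cost = 110.
The route F2→Y is not used.

0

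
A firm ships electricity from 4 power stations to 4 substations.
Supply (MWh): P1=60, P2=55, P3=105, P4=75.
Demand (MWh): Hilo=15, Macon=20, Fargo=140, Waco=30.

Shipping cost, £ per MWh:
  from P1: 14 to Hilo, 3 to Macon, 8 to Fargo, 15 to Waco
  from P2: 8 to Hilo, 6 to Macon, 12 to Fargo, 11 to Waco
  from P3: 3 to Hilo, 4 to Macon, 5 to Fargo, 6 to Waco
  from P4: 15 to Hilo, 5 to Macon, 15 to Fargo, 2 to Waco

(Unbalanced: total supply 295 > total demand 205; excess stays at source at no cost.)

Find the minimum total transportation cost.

One minimum-cost allocation:
  P1->Macon: 20 × £3 = £60
  P1->Fargo: 40 × £8 = £320
  P2->Hilo: 10 × £8 = £80
  P3->Hilo: 5 × £3 = £15
  P3->Fargo: 100 × £5 = £500
  P4->Waco: 30 × £2 = £60
Total = 60 + 320 + 80 + 15 + 500 + 60 = £1035.

1035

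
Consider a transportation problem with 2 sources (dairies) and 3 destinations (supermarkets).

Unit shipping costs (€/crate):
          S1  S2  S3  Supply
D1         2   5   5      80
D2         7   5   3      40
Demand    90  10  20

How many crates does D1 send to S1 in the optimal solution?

80

The minimum-cost plan:
  D1 to S1: 80 × €2 = €160
  D2 to S1: 10 × €7 = €70
  D2 to S2: 10 × €5 = €50
  D2 to S3: 20 × €3 = €60
Total cost = €340.
So D1→S1 carries 80 crates.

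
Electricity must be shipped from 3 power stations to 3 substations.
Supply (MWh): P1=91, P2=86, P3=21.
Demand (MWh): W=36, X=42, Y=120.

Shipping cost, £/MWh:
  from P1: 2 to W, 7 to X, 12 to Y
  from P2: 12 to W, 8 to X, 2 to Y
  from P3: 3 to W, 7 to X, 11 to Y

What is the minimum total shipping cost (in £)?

925

A cheapest plan:
  P1->W: 36 × £2 = £72
  P1->X: 42 × £7 = £294
  P1->Y: 13 × £12 = £156
  P2->Y: 86 × £2 = £172
  P3->Y: 21 × £11 = £231
Total = 72 + 294 + 156 + 172 + 231 = £925.
(Supply check: P1 ships 91; P2 ships 86; P3 ships 21.)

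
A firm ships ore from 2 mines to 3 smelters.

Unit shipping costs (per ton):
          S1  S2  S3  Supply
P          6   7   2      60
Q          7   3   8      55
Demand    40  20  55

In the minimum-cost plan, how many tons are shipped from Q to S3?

0

Solving gives:
  P–S1: 5 × 6 = 30
  P–S3: 55 × 2 = 110
  Q–S1: 35 × 7 = 245
  Q–S2: 20 × 3 = 60
Total cost = 445.
The route Q→S3 is not used.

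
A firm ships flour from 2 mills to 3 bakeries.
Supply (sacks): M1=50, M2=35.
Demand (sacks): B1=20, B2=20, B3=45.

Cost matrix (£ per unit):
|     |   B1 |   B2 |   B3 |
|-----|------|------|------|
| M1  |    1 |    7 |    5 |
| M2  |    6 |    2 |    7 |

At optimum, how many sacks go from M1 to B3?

30

The minimum-cost plan:
  M1 to B1: 20 × £1 = £20
  M1 to B3: 30 × £5 = £150
  M2 to B2: 20 × £2 = £40
  M2 to B3: 15 × £7 = £105
Total cost = £315.
So M1→B3 carries 30 sacks.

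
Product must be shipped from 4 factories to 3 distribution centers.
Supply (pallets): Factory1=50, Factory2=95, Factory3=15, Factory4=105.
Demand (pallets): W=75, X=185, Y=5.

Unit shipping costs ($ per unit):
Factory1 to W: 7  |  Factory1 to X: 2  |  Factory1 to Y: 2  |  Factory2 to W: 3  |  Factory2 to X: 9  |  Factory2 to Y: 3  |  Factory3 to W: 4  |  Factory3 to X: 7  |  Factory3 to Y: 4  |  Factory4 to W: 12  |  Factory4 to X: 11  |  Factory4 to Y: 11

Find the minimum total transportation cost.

Optimal allocation:
  Factory1→X: 50 × $2 = $100
  Factory2→W: 75 × $3 = $225
  Factory2→X: 15 × $9 = $135
  Factory2→Y: 5 × $3 = $15
  Factory3→X: 15 × $7 = $105
  Factory4→X: 105 × $11 = $1155
Total = 100 + 225 + 135 + 15 + 105 + 1155 = $1735.

1735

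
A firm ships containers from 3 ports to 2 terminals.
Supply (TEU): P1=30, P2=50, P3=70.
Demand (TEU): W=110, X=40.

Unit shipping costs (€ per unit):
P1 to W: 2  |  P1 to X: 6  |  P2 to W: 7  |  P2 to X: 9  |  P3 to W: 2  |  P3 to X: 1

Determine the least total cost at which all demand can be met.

One minimum-cost allocation:
  P1 to W: 30 × €2 = €60
  P2 to W: 50 × €7 = €350
  P3 to W: 30 × €2 = €60
  P3 to X: 40 × €1 = €40
Total = 60 + 350 + 60 + 40 = €510.

510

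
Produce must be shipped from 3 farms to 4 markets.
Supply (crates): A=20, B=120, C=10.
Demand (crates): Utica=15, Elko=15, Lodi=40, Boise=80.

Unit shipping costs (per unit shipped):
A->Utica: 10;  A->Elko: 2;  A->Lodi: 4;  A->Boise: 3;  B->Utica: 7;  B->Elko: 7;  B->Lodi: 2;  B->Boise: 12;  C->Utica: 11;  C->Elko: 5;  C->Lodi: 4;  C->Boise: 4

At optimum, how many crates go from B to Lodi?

Solving gives:
  A→Boise: 20 × 3 = 60
  B→Utica: 15 × 7 = 105
  B→Elko: 15 × 7 = 105
  B→Lodi: 40 × 2 = 80
  B→Boise: 50 × 12 = 600
  C→Boise: 10 × 4 = 40
Total cost = 990.
So B→Lodi carries 40 crates.

40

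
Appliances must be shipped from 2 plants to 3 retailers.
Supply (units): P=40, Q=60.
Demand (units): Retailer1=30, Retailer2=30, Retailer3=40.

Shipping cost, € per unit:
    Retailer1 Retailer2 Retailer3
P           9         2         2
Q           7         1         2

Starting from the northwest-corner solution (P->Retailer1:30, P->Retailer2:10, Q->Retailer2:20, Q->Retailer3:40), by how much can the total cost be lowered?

Current plan cost = 30·9 + 10·2 + 20·1 + 40·2 = €390.
Optimal plan:
  P→Retailer3: 40 × €2 = €80
  Q→Retailer1: 30 × €7 = €210
  Q→Retailer2: 30 × €1 = €30
Optimal cost = €320.
Saving = 390 − 320 = €70.

70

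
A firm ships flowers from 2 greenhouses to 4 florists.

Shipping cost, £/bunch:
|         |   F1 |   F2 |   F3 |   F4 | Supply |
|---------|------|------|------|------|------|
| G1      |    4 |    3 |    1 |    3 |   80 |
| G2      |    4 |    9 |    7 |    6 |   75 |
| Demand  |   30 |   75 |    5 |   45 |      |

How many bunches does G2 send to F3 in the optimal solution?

0

Solving gives:
  G1–F2: 75 × £3 = £225
  G1–F3: 5 × £1 = £5
  G2–F1: 30 × £4 = £120
  G2–F4: 45 × £6 = £270
Total cost = £620.
The route G2→F3 is not used.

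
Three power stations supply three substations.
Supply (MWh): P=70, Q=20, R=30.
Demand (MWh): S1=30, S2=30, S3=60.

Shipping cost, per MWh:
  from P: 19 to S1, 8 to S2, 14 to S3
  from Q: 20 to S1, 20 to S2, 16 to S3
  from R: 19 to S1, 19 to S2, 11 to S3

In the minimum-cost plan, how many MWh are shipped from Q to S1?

20

Solving gives:
  P–S1: 10 × 19 = 190
  P–S2: 30 × 8 = 240
  P–S3: 30 × 14 = 420
  Q–S1: 20 × 20 = 400
  R–S3: 30 × 11 = 330
Total cost = 1580.
So Q→S1 carries 20 MWh.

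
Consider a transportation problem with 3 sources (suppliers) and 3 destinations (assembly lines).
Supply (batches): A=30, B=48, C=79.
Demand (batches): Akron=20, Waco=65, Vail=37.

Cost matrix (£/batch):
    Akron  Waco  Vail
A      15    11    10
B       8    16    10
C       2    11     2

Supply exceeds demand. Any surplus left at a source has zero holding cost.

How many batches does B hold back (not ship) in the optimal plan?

35

An optimal plan:
  A–Waco: 30 × £11 = £330
  B–Waco: 13 × £16 = £208
  C–Akron: 20 × £2 = £40
  C–Waco: 22 × £11 = £242
  C–Vail: 37 × £2 = £74
Total cost = £894.
B ships 13 of its 48, leaving 35.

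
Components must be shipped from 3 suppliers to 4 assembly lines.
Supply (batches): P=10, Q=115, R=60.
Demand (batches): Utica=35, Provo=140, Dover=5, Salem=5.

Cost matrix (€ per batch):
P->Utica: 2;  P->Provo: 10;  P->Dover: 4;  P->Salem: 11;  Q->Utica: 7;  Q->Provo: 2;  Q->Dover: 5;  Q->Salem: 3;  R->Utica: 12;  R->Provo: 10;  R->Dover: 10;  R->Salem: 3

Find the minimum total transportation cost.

An optimal shipping plan:
  P→Utica: 10 × €2 = €20
  Q→Provo: 115 × €2 = €230
  R→Utica: 25 × €12 = €300
  R→Provo: 25 × €10 = €250
  R→Dover: 5 × €10 = €50
  R→Salem: 5 × €3 = €15
Total = 20 + 230 + 300 + 250 + 50 + 15 = €865.

865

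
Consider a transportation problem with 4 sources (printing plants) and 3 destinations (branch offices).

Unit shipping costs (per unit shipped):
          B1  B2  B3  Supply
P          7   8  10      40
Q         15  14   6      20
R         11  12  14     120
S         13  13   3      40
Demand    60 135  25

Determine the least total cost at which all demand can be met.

2250

A cheapest plan:
  P–B2: 40 × 8 = 320
  Q–B2: 20 × 14 = 280
  R–B1: 60 × 11 = 660
  R–B2: 60 × 12 = 720
  S–B2: 15 × 13 = 195
  S–B3: 25 × 3 = 75
Total = 320 + 280 + 660 + 720 + 195 + 75 = 2250.
(Supply check: P ships 40; Q ships 20; R ships 120; S ships 40.)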